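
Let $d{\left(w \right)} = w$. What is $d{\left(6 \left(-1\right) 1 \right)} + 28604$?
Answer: $28598$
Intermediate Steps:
$d{\left(6 \left(-1\right) 1 \right)} + 28604 = 6 \left(-1\right) 1 + 28604 = \left(-6\right) 1 + 28604 = -6 + 28604 = 28598$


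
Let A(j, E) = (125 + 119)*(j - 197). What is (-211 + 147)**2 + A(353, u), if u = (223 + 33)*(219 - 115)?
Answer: 42160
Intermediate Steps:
u = 26624 (u = 256*104 = 26624)
A(j, E) = -48068 + 244*j (A(j, E) = 244*(-197 + j) = -48068 + 244*j)
(-211 + 147)**2 + A(353, u) = (-211 + 147)**2 + (-48068 + 244*353) = (-64)**2 + (-48068 + 86132) = 4096 + 38064 = 42160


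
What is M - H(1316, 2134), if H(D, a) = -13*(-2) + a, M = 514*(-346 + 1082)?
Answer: 376144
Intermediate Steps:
M = 378304 (M = 514*736 = 378304)
H(D, a) = 26 + a
M - H(1316, 2134) = 378304 - (26 + 2134) = 378304 - 1*2160 = 378304 - 2160 = 376144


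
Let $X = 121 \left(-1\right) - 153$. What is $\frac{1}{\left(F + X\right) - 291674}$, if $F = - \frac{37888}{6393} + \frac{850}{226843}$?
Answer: $- \frac{1450207299}{423393709721986} \approx -3.4252 \cdot 10^{-6}$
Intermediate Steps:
$X = -274$ ($X = -121 - 153 = -274$)
$F = - \frac{8589193534}{1450207299}$ ($F = \left(-37888\right) \frac{1}{6393} + 850 \cdot \frac{1}{226843} = - \frac{37888}{6393} + \frac{850}{226843} = - \frac{8589193534}{1450207299} \approx -5.9227$)
$\frac{1}{\left(F + X\right) - 291674} = \frac{1}{\left(- \frac{8589193534}{1450207299} - 274\right) - 291674} = \frac{1}{- \frac{405945993460}{1450207299} - 291674} = \frac{1}{- \frac{423393709721986}{1450207299}} = - \frac{1450207299}{423393709721986}$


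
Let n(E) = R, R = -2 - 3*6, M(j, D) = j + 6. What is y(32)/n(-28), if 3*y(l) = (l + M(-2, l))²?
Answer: -108/5 ≈ -21.600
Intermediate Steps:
M(j, D) = 6 + j
y(l) = (4 + l)²/3 (y(l) = (l + (6 - 2))²/3 = (l + 4)²/3 = (4 + l)²/3)
R = -20 (R = -2 - 18 = -20)
n(E) = -20
y(32)/n(-28) = ((4 + 32)²/3)/(-20) = ((⅓)*36²)*(-1/20) = ((⅓)*1296)*(-1/20) = 432*(-1/20) = -108/5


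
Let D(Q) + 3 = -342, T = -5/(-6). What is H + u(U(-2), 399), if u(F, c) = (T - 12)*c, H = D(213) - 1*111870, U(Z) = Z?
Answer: -233341/2 ≈ -1.1667e+5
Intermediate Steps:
T = ⅚ (T = -5*(-⅙) = ⅚ ≈ 0.83333)
D(Q) = -345 (D(Q) = -3 - 342 = -345)
H = -112215 (H = -345 - 1*111870 = -345 - 111870 = -112215)
u(F, c) = -67*c/6 (u(F, c) = (⅚ - 12)*c = -67*c/6)
H + u(U(-2), 399) = -112215 - 67/6*399 = -112215 - 8911/2 = -233341/2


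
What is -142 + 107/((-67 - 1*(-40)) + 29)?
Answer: -177/2 ≈ -88.500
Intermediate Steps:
-142 + 107/((-67 - 1*(-40)) + 29) = -142 + 107/((-67 + 40) + 29) = -142 + 107/(-27 + 29) = -142 + 107/2 = -177/2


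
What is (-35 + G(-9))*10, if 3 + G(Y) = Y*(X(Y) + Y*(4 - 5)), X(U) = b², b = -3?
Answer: -2000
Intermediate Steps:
X(U) = 9 (X(U) = (-3)² = 9)
G(Y) = -3 + Y*(9 - Y) (G(Y) = -3 + Y*(9 + Y*(4 - 5)) = -3 + Y*(9 + Y*(-1)) = -3 + Y*(9 - Y))
(-35 + G(-9))*10 = (-35 + (-3 - 1*(-9)² + 9*(-9)))*10 = (-35 + (-3 - 1*81 - 81))*10 = (-35 + (-3 - 81 - 81))*10 = (-35 - 165)*10 = -200*10 = -2000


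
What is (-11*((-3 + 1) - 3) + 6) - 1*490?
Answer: -429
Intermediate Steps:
(-11*((-3 + 1) - 3) + 6) - 1*490 = (-11*(-2 - 3) + 6) - 490 = (-11*(-5) + 6) - 490 = (55 + 6) - 490 = 61 - 490 = -429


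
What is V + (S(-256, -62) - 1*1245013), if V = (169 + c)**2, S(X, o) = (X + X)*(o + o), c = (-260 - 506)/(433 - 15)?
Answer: -50389529681/43681 ≈ -1.1536e+6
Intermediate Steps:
c = -383/209 (c = -766/418 = -766*1/418 = -383/209 ≈ -1.8325)
S(X, o) = 4*X*o (S(X, o) = (2*X)*(2*o) = 4*X*o)
V = 1220663844/43681 (V = (169 - 383/209)**2 = (34938/209)**2 = 1220663844/43681 ≈ 27945.)
V + (S(-256, -62) - 1*1245013) = 1220663844/43681 + (4*(-256)*(-62) - 1*1245013) = 1220663844/43681 + (63488 - 1245013) = 1220663844/43681 - 1181525 = -50389529681/43681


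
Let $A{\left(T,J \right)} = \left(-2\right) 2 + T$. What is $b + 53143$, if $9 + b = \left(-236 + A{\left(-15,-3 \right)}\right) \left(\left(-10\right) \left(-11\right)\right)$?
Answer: $25084$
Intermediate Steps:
$A{\left(T,J \right)} = -4 + T$
$b = -28059$ ($b = -9 + \left(-236 - 19\right) \left(\left(-10\right) \left(-11\right)\right) = -9 + \left(-236 - 19\right) 110 = -9 - 28050 = -28059$)
$b + 53143 = -28059 + 53143 = 25084$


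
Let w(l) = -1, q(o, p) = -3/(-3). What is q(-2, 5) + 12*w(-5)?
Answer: -11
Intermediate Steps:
q(o, p) = 1 (q(o, p) = -3*(-⅓) = 1)
q(-2, 5) + 12*w(-5) = 1 + 12*(-1) = 1 - 12 = -11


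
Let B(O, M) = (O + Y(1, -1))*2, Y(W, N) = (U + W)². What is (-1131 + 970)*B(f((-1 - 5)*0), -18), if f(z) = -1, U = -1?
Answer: 322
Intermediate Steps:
Y(W, N) = (-1 + W)²
B(O, M) = 2*O (B(O, M) = (O + (-1 + 1)²)*2 = (O + 0²)*2 = (O + 0)*2 = O*2 = 2*O)
(-1131 + 970)*B(f((-1 - 5)*0), -18) = (-1131 + 970)*(2*(-1)) = -161*(-2) = 322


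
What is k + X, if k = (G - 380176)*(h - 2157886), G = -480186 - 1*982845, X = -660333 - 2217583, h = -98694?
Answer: 4159341174144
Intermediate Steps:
X = -2877916
G = -1463031 (G = -480186 - 982845 = -1463031)
k = 4159344052060 (k = (-1463031 - 380176)*(-98694 - 2157886) = -1843207*(-2256580) = 4159344052060)
k + X = 4159344052060 - 2877916 = 4159341174144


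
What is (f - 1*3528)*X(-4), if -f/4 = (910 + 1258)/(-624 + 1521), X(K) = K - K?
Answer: 0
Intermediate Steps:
X(K) = 0
f = -8672/897 (f = -4*(910 + 1258)/(-624 + 1521) = -8672/897 ≈ -9.6678)
(f - 1*3528)*X(-4) = (-8672/897 - 1*3528)*0 = (-8672/897 - 3528)*0 = -3173288/897*0 = 0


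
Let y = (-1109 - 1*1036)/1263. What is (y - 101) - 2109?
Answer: -931125/421 ≈ -2211.7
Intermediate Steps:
y = -715/421 (y = (-1109 - 1036)*(1/1263) = -2145*1/1263 = -715/421 ≈ -1.6983)
(y - 101) - 2109 = (-715/421 - 101) - 2109 = -43236/421 - 2109 = -931125/421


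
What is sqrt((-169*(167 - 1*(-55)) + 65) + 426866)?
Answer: sqrt(389413) ≈ 624.03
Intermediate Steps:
sqrt((-169*(167 - 1*(-55)) + 65) + 426866) = sqrt((-169*(167 + 55) + 65) + 426866) = sqrt((-169*222 + 65) + 426866) = sqrt((-37518 + 65) + 426866) = sqrt(-37453 + 426866) = sqrt(389413)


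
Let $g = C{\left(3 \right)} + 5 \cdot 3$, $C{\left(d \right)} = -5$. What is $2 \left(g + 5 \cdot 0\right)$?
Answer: $20$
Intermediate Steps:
$g = 10$ ($g = -5 + 5 \cdot 3 = -5 + 15 = 10$)
$2 \left(g + 5 \cdot 0\right) = 2 \left(10 + 5 \cdot 0\right) = 2 \left(10 + 0\right) = 2 \cdot 10 = 20$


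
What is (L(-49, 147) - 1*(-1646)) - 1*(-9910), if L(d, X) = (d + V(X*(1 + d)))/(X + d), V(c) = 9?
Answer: 566224/49 ≈ 11556.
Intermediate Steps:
L(d, X) = (9 + d)/(X + d) (L(d, X) = (d + 9)/(X + d) = (9 + d)/(X + d))
(L(-49, 147) - 1*(-1646)) - 1*(-9910) = ((9 - 49)/(147 - 49) - 1*(-1646)) - 1*(-9910) = (-40/98 + 1646) + 9910 = ((1/98)*(-40) + 1646) + 9910 = (-20/49 + 1646) + 9910 = 80634/49 + 9910 = 566224/49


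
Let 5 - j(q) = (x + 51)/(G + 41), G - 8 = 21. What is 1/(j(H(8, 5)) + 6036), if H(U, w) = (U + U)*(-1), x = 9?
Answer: 7/42281 ≈ 0.00016556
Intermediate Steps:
G = 29 (G = 8 + 21 = 29)
H(U, w) = -2*U (H(U, w) = (2*U)*(-1) = -2*U)
j(q) = 29/7 (j(q) = 5 - (9 + 51)/(29 + 41) = 5 - 60/70 = 5 - 1*6/7 = 5 - 6/7 = 29/7)
1/(j(H(8, 5)) + 6036) = 1/(29/7 + 6036) = 1/(42281/7) = 7/42281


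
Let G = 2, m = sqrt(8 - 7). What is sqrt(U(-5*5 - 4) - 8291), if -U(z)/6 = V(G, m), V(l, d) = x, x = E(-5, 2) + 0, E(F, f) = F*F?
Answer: I*sqrt(8441) ≈ 91.875*I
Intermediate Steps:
m = 1 (m = sqrt(1) = 1)
E(F, f) = F**2
x = 25 (x = (-5)**2 + 0 = 25 + 0 = 25)
V(l, d) = 25
U(z) = -150 (U(z) = -6*25 = -150)
sqrt(U(-5*5 - 4) - 8291) = sqrt(-150 - 8291) = sqrt(-8441) = I*sqrt(8441)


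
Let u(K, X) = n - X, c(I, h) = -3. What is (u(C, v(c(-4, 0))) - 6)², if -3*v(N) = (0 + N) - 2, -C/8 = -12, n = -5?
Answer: 1444/9 ≈ 160.44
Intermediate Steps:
C = 96 (C = -8*(-12) = 96)
v(N) = ⅔ - N/3 (v(N) = -((0 + N) - 2)/3 = -(N - 2)/3 = -(-2 + N)/3 = ⅔ - N/3)
u(K, X) = -5 - X
(u(C, v(c(-4, 0))) - 6)² = ((-5 - (⅔ - ⅓*(-3))) - 6)² = ((-5 - (⅔ + 1)) - 6)² = ((-5 - 1*5/3) - 6)² = ((-5 - 5/3) - 6)² = (-20/3 - 6)² = (-38/3)² = 1444/9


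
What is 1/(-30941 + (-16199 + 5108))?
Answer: -1/42032 ≈ -2.3791e-5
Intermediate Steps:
1/(-30941 + (-16199 + 5108)) = 1/(-30941 - 11091) = 1/(-42032) = -1/42032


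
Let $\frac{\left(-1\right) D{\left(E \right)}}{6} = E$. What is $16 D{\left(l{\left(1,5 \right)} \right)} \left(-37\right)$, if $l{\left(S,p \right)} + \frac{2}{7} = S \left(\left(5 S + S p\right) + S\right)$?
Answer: $\frac{266400}{7} \approx 38057.0$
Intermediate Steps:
$l{\left(S,p \right)} = - \frac{2}{7} + S \left(6 S + S p\right)$ ($l{\left(S,p \right)} = - \frac{2}{7} + S \left(\left(5 S + S p\right) + S\right) = - \frac{2}{7} + S \left(6 S + S p\right)$)
$D{\left(E \right)} = - 6 E$
$16 D{\left(l{\left(1,5 \right)} \right)} \left(-37\right) = 16 \left(- 6 \left(- \frac{2}{7} + 6 \cdot 1^{2} + 5 \cdot 1^{2}\right)\right) \left(-37\right) = 16 \left(- 6 \left(- \frac{2}{7} + 6 \cdot 1 + 5 \cdot 1\right)\right) \left(-37\right) = 16 \left(- 6 \left(- \frac{2}{7} + 6 + 5\right)\right) \left(-37\right) = 16 \left(\left(-6\right) \frac{75}{7}\right) \left(-37\right) = 16 \left(- \frac{450}{7}\right) \left(-37\right) = \left(- \frac{7200}{7}\right) \left(-37\right) = \frac{266400}{7}$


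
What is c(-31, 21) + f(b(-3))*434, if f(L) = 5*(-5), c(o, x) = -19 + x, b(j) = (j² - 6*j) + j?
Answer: -10848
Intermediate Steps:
b(j) = j² - 5*j
f(L) = -25
c(-31, 21) + f(b(-3))*434 = (-19 + 21) - 25*434 = 2 - 10850 = -10848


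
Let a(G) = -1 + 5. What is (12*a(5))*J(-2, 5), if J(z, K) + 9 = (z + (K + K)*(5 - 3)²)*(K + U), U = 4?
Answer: 15984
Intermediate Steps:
a(G) = 4
J(z, K) = -9 + (4 + K)*(z + 8*K) (J(z, K) = -9 + (z + (K + K)*(5 - 3)²)*(K + 4) = -9 + (z + (2*K)*2²)*(4 + K) = -9 + (z + (2*K)*4)*(4 + K) = -9 + (z + 8*K)*(4 + K) = -9 + (4 + K)*(z + 8*K))
(12*a(5))*J(-2, 5) = (12*4)*(-9 + 4*(-2) + 8*5² + 32*5 + 5*(-2)) = 48*(-9 - 8 + 8*25 + 160 - 10) = 48*(-9 - 8 + 200 + 160 - 10) = 48*333 = 15984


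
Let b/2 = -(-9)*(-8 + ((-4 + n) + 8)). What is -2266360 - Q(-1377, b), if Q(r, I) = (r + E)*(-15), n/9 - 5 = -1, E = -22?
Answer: -2287345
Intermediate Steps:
n = 36 (n = 45 + 9*(-1) = 45 - 9 = 36)
b = 576 (b = 2*(-(-9)*(-8 + ((-4 + 36) + 8))) = 2*(-(-9)*(-8 + (32 + 8))) = 2*(-(-9)*(-8 + 40)) = 2*(-(-9)*32) = 2*(-1*(-288)) = 2*288 = 576)
Q(r, I) = 330 - 15*r (Q(r, I) = (r - 22)*(-15) = (-22 + r)*(-15) = 330 - 15*r)
-2266360 - Q(-1377, b) = -2266360 - (330 - 15*(-1377)) = -2266360 - (330 + 20655) = -2266360 - 1*20985 = -2266360 - 20985 = -2287345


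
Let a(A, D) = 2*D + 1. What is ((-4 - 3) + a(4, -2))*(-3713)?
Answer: 37130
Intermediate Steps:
a(A, D) = 1 + 2*D
((-4 - 3) + a(4, -2))*(-3713) = ((-4 - 3) + (1 + 2*(-2)))*(-3713) = (-7 + (1 - 4))*(-3713) = (-7 - 3)*(-3713) = -10*(-3713) = 37130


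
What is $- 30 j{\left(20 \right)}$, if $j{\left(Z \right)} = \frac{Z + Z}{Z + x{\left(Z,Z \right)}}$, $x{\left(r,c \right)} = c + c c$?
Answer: $- \frac{30}{11} \approx -2.7273$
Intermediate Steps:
$x{\left(r,c \right)} = c + c^{2}$
$j{\left(Z \right)} = \frac{2 Z}{Z + Z \left(1 + Z\right)}$ ($j{\left(Z \right)} = \frac{Z + Z}{Z + Z \left(1 + Z\right)} = \frac{2 Z}{Z + Z \left(1 + Z\right)}$)
$- 30 j{\left(20 \right)} = - 30 \frac{2}{2 + 20} = - 30 \cdot \frac{2}{22} = - 30 \cdot 2 \cdot \frac{1}{22} = \left(-30\right) \frac{1}{11} = - \frac{30}{11}$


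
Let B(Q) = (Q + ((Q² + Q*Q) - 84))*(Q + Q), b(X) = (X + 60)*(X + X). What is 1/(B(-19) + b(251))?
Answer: 1/132600 ≈ 7.5415e-6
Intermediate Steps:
b(X) = 2*X*(60 + X) (b(X) = (60 + X)*(2*X) = 2*X*(60 + X))
B(Q) = 2*Q*(-84 + Q + 2*Q²) (B(Q) = (Q + ((Q² + Q²) - 84))*(2*Q) = (Q + (2*Q² - 84))*(2*Q) = (Q + (-84 + 2*Q²))*(2*Q) = (-84 + Q + 2*Q²)*(2*Q) = 2*Q*(-84 + Q + 2*Q²))
1/(B(-19) + b(251)) = 1/(2*(-19)*(-84 - 19 + 2*(-19)²) + 2*251*(60 + 251)) = 1/(2*(-19)*(-84 - 19 + 2*361) + 2*251*311) = 1/(2*(-19)*(-84 - 19 + 722) + 156122) = 1/(2*(-19)*619 + 156122) = 1/(-23522 + 156122) = 1/132600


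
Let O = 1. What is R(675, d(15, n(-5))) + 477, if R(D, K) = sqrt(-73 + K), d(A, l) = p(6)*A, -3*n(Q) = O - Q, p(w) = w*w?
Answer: 477 + sqrt(467) ≈ 498.61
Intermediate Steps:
p(w) = w**2
n(Q) = -1/3 + Q/3 (n(Q) = -(1 - Q)/3 = -1/3 + Q/3)
d(A, l) = 36*A (d(A, l) = 6**2*A = 36*A)
R(675, d(15, n(-5))) + 477 = sqrt(-73 + 36*15) + 477 = sqrt(-73 + 540) + 477 = sqrt(467) + 477 = 477 + sqrt(467)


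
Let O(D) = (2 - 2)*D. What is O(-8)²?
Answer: 0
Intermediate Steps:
O(D) = 0 (O(D) = 0*D = 0)
O(-8)² = 0² = 0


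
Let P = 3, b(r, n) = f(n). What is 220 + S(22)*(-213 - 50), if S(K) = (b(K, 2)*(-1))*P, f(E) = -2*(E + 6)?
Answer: -12404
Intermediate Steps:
f(E) = -12 - 2*E (f(E) = -2*(6 + E) = -12 - 2*E)
b(r, n) = -12 - 2*n
S(K) = 48 (S(K) = ((-12 - 2*2)*(-1))*3 = ((-12 - 4)*(-1))*3 = -16*(-1)*3 = 16*3 = 48)
220 + S(22)*(-213 - 50) = 220 + 48*(-213 - 50) = 220 + 48*(-263) = 220 - 12624 = -12404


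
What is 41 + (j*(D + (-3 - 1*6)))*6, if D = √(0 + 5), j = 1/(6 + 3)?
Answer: 35 + 2*√5/3 ≈ 36.491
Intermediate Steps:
j = ⅑ (j = 1/9 = ⅑ ≈ 0.11111)
D = √5 ≈ 2.2361
41 + (j*(D + (-3 - 1*6)))*6 = 41 + ((√5 + (-3 - 1*6))/9)*6 = 41 + ((√5 + (-3 - 6))/9)*6 = 41 + ((√5 - 9)/9)*6 = 41 + ((-9 + √5)/9)*6 = 41 + (-1 + √5/9)*6 = 41 + (-6 + 2*√5/3) = 35 + 2*√5/3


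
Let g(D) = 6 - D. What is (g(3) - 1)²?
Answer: 4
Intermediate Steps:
(g(3) - 1)² = ((6 - 1*3) - 1)² = ((6 - 3) - 1)² = (3 - 1)² = 2² = 4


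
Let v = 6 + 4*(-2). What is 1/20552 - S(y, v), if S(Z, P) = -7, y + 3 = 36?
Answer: 143865/20552 ≈ 7.0000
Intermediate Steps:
y = 33 (y = -3 + 36 = 33)
v = -2 (v = 6 - 8 = -2)
1/20552 - S(y, v) = 1/20552 - 1*(-7) = 1/20552 + 7 = 143865/20552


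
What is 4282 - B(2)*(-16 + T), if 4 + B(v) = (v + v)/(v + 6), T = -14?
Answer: 4177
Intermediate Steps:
B(v) = -4 + 2*v/(6 + v) (B(v) = -4 + (v + v)/(v + 6) = -4 + (2*v)/(6 + v) = -4 + 2*v/(6 + v))
4282 - B(2)*(-16 + T) = 4282 - 2*(-12 - 1*2)/(6 + 2)*(-16 - 14) = 4282 - 2*(-12 - 2)/8*(-30) = 4282 - 2*(⅛)*(-14)*(-30) = 4282 - (-7)*(-30)/2 = 4282 - 1*105 = 4282 - 105 = 4177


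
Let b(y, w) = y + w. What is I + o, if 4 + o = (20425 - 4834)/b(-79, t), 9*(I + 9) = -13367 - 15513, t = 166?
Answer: -794140/261 ≈ -3042.7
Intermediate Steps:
b(y, w) = w + y
I = -28961/9 (I = -9 + (-13367 - 15513)/9 = -9 + (⅑)*(-28880) = -9 - 28880/9 = -28961/9 ≈ -3217.9)
o = 5081/29 (o = -4 + (20425 - 4834)/(166 - 79) = -4 + 15591/87 = -4 + 15591*(1/87) = -4 + 5197/29 = 5081/29 ≈ 175.21)
I + o = -28961/9 + 5081/29 = -794140/261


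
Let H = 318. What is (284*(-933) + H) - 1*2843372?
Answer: -3108026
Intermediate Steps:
(284*(-933) + H) - 1*2843372 = (284*(-933) + 318) - 1*2843372 = (-264972 + 318) - 2843372 = -264654 - 2843372 = -3108026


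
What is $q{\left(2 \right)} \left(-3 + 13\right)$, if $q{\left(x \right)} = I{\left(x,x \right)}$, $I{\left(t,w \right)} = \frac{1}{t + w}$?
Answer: $\frac{5}{2} \approx 2.5$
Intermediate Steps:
$q{\left(x \right)} = \frac{1}{2 x}$ ($q{\left(x \right)} = \frac{1}{x + x} = \frac{1}{2 x}$)
$q{\left(2 \right)} \left(-3 + 13\right) = \frac{1}{2 \cdot 2} \left(-3 + 13\right) = \frac{1}{2} \cdot \frac{1}{2} \cdot 10 = \frac{1}{4} \cdot 10 = \frac{5}{2}$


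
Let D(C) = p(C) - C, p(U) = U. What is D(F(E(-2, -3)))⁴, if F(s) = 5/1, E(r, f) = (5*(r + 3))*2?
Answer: 0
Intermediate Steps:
E(r, f) = 30 + 10*r (E(r, f) = (5*(3 + r))*2 = (15 + 5*r)*2 = 30 + 10*r)
F(s) = 5 (F(s) = 5*1 = 5)
D(C) = 0 (D(C) = C - C = 0)
D(F(E(-2, -3)))⁴ = 0⁴ = 0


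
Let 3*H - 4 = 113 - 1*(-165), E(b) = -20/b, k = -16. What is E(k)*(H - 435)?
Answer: -1705/4 ≈ -426.25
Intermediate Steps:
H = 94 (H = 4/3 + (113 - 1*(-165))/3 = 4/3 + (113 + 165)/3 = 4/3 + (⅓)*278 = 4/3 + 278/3 = 94)
E(k)*(H - 435) = (-20/(-16))*(94 - 435) = -20*(-1/16)*(-341) = (5/4)*(-341) = -1705/4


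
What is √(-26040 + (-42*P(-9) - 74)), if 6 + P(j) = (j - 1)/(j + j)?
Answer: 2*I*√58242/3 ≈ 160.89*I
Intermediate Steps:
P(j) = -6 + (-1 + j)/(2*j) (P(j) = -6 + (j - 1)/(j + j) = -6 + (-1 + j)/((2*j)) = -6 + (-1 + j)*(1/(2*j)) = -6 + (-1 + j)/(2*j))
√(-26040 + (-42*P(-9) - 74)) = √(-26040 + (-21*(-1 - 11*(-9))/(-9) - 74)) = √(-26040 + (-21*(-1)*(-1 + 99)/9 - 74)) = √(-26040 + (-21*(-1)*98/9 - 74)) = √(-26040 + (-42*(-49/9) - 74)) = √(-26040 + (686/3 - 74)) = √(-26040 + 464/3) = √(-77656/3) = 2*I*√58242/3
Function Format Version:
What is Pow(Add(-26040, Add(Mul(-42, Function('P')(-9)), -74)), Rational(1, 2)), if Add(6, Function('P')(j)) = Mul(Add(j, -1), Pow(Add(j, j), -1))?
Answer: Mul(Rational(2, 3), I, Pow(58242, Rational(1, 2))) ≈ Mul(160.89, I)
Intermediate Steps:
Function('P')(j) = Add(-6, Mul(Rational(1, 2), Pow(j, -1), Add(-1, j))) (Function('P')(j) = Add(-6, Mul(Add(j, -1), Pow(Add(j, j), -1))) = Add(-6, Mul(Add(-1, j), Pow(Mul(2, j), -1))) = Add(-6, Mul(Add(-1, j), Mul(Rational(1, 2), Pow(j, -1)))) = Add(-6, Mul(Rational(1, 2), Pow(j, -1), Add(-1, j))))
Pow(Add(-26040, Add(Mul(-42, Function('P')(-9)), -74)), Rational(1, 2)) = Pow(Add(-26040, Add(Mul(-42, Mul(Rational(1, 2), Pow(-9, -1), Add(-1, Mul(-11, -9)))), -74)), Rational(1, 2)) = Pow(Add(-26040, Add(Mul(-42, Mul(Rational(1, 2), Rational(-1, 9), Add(-1, 99))), -74)), Rational(1, 2)) = Pow(Add(-26040, Add(Mul(-42, Mul(Rational(1, 2), Rational(-1, 9), 98)), -74)), Rational(1, 2)) = Pow(Add(-26040, Add(Mul(-42, Rational(-49, 9)), -74)), Rational(1, 2)) = Pow(Add(-26040, Add(Rational(686, 3), -74)), Rational(1, 2)) = Pow(Add(-26040, Rational(464, 3)), Rational(1, 2)) = Pow(Rational(-77656, 3), Rational(1, 2)) = Mul(Rational(2, 3), I, Pow(58242, Rational(1, 2)))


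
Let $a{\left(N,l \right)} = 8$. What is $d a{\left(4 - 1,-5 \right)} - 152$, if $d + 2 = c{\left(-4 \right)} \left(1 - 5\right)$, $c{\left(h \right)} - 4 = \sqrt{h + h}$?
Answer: $-296 - 64 i \sqrt{2} \approx -296.0 - 90.51 i$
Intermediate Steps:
$c{\left(h \right)} = 4 + \sqrt{2} \sqrt{h}$ ($c{\left(h \right)} = 4 + \sqrt{h + h} = 4 + \sqrt{2 h} = 4 + \sqrt{2} \sqrt{h}$)
$d = -18 - 8 i \sqrt{2}$ ($d = -2 + \left(4 + \sqrt{2} \sqrt{-4}\right) \left(1 - 5\right) = -2 + \left(4 + \sqrt{2} \cdot 2 i\right) \left(-4\right) = -2 + \left(4 + 2 i \sqrt{2}\right) \left(-4\right) = -2 - \left(16 + 8 i \sqrt{2}\right) = -18 - 8 i \sqrt{2} \approx -18.0 - 11.314 i$)
$d a{\left(4 - 1,-5 \right)} - 152 = \left(-18 - 8 i \sqrt{2}\right) 8 - 152 = \left(-144 - 64 i \sqrt{2}\right) - 152 = -296 - 64 i \sqrt{2}$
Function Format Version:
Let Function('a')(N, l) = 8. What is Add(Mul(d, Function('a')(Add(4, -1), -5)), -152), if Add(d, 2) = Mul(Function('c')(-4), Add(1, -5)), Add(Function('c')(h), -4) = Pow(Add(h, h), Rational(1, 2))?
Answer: Add(-296, Mul(-64, I, Pow(2, Rational(1, 2)))) ≈ Add(-296.00, Mul(-90.510, I))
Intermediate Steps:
Function('c')(h) = Add(4, Mul(Pow(2, Rational(1, 2)), Pow(h, Rational(1, 2)))) (Function('c')(h) = Add(4, Pow(Add(h, h), Rational(1, 2))) = Add(4, Pow(Mul(2, h), Rational(1, 2))) = Add(4, Mul(Pow(2, Rational(1, 2)), Pow(h, Rational(1, 2)))))
d = Add(-18, Mul(-8, I, Pow(2, Rational(1, 2)))) (d = Add(-2, Mul(Add(4, Mul(Pow(2, Rational(1, 2)), Pow(-4, Rational(1, 2)))), Add(1, -5))) = Add(-2, Mul(Add(4, Mul(Pow(2, Rational(1, 2)), Mul(2, I))), -4)) = Add(-2, Mul(Add(4, Mul(2, I, Pow(2, Rational(1, 2)))), -4)) = Add(-2, Add(-16, Mul(-8, I, Pow(2, Rational(1, 2))))) = Add(-18, Mul(-8, I, Pow(2, Rational(1, 2)))) ≈ Add(-18.000, Mul(-11.314, I)))
Add(Mul(d, Function('a')(Add(4, -1), -5)), -152) = Add(Mul(Add(-18, Mul(-8, I, Pow(2, Rational(1, 2)))), 8), -152) = Add(Add(-144, Mul(-64, I, Pow(2, Rational(1, 2)))), -152) = Add(-296, Mul(-64, I, Pow(2, Rational(1, 2))))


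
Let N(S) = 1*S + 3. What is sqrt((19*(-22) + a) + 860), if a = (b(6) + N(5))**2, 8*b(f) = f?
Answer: sqrt(8297)/4 ≈ 22.772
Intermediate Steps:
N(S) = 3 + S (N(S) = S + 3 = 3 + S)
b(f) = f/8
a = 1225/16 (a = ((1/8)*6 + (3 + 5))**2 = (3/4 + 8)**2 = (35/4)**2 = 1225/16 ≈ 76.563)
sqrt((19*(-22) + a) + 860) = sqrt((19*(-22) + 1225/16) + 860) = sqrt((-418 + 1225/16) + 860) = sqrt(-5463/16 + 860) = sqrt(8297/16) = sqrt(8297)/4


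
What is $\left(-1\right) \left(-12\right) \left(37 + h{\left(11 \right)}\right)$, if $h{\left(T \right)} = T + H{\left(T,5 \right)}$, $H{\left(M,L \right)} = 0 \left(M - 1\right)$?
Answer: $576$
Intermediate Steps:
$H{\left(M,L \right)} = 0$ ($H{\left(M,L \right)} = 0 \left(-1 + M\right) = 0$)
$h{\left(T \right)} = T$ ($h{\left(T \right)} = T + 0 = T$)
$\left(-1\right) \left(-12\right) \left(37 + h{\left(11 \right)}\right) = \left(-1\right) \left(-12\right) \left(37 + 11\right) = 12 \cdot 48 = 576$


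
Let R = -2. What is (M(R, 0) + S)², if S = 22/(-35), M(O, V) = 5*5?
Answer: 727609/1225 ≈ 593.97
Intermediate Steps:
M(O, V) = 25
S = -22/35 (S = 22*(-1/35) = -22/35 ≈ -0.62857)
(M(R, 0) + S)² = (25 - 22/35)² = (853/35)² = 727609/1225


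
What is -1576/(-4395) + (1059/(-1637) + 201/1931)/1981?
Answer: 9861424407292/27521639900265 ≈ 0.35832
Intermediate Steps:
-1576/(-4395) + (1059/(-1637) + 201/1931)/1981 = -1576*(-1/4395) + (1059*(-1/1637) + 201*(1/1931))*(1/1981) = 1576/4395 + (-1059/1637 + 201/1931)*(1/1981) = 1576/4395 - 1715892/3161047*1/1981 = 1576/4395 - 1715892/6262034107 = 9861424407292/27521639900265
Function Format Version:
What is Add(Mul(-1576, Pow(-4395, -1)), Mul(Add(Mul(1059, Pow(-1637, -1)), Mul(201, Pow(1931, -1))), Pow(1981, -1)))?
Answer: Rational(9861424407292, 27521639900265) ≈ 0.35832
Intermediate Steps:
Add(Mul(-1576, Pow(-4395, -1)), Mul(Add(Mul(1059, Pow(-1637, -1)), Mul(201, Pow(1931, -1))), Pow(1981, -1))) = Add(Mul(-1576, Rational(-1, 4395)), Mul(Add(Mul(1059, Rational(-1, 1637)), Mul(201, Rational(1, 1931))), Rational(1, 1981))) = Add(Rational(1576, 4395), Mul(Add(Rational(-1059, 1637), Rational(201, 1931)), Rational(1, 1981))) = Add(Rational(1576, 4395), Mul(Rational(-1715892, 3161047), Rational(1, 1981))) = Add(Rational(1576, 4395), Rational(-1715892, 6262034107)) = Rational(9861424407292, 27521639900265)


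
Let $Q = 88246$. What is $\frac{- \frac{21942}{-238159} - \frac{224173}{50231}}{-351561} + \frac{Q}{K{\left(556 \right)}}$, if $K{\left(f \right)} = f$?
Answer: $\frac{185568638188435343777}{1169187892379567382} \approx 158.72$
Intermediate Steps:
$\frac{- \frac{21942}{-238159} - \frac{224173}{50231}}{-351561} + \frac{Q}{K{\left(556 \right)}} = \frac{- \frac{21942}{-238159} - \frac{224173}{50231}}{-351561} + \frac{88246}{556} = \left(\left(-21942\right) \left(- \frac{1}{238159}\right) - \frac{224173}{50231}\right) \left(- \frac{1}{351561}\right) + 88246 \cdot \frac{1}{556} = \left(\frac{21942}{238159} - \frac{224173}{50231}\right) \left(- \frac{1}{351561}\right) + \frac{44123}{278} = \left(- \frac{52286648905}{11962964729}\right) \left(- \frac{1}{351561}\right) + \frac{44123}{278} = \frac{52286648905}{4205711843091969} + \frac{44123}{278} = \frac{185568638188435343777}{1169187892379567382}$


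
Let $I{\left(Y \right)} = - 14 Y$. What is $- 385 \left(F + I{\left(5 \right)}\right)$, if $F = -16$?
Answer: $33110$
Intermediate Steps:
$- 385 \left(F + I{\left(5 \right)}\right) = - 385 \left(-16 - 70\right) = \left(-385\right) \left(-86\right) = 33110$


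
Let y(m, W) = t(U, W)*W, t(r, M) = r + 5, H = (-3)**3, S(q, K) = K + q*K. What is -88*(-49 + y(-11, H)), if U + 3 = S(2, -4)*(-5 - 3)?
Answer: 237160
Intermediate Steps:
S(q, K) = K + K*q
U = 93 (U = -3 + (-4*(1 + 2))*(-5 - 3) = -3 - 4*3*(-8) = -3 - 12*(-8) = -3 + 96 = 93)
H = -27
t(r, M) = 5 + r
y(m, W) = 98*W (y(m, W) = (5 + 93)*W = 98*W)
-88*(-49 + y(-11, H)) = -88*(-49 + 98*(-27)) = -88*(-49 - 2646) = -88*(-2695) = 237160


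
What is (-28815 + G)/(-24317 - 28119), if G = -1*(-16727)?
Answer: 3022/13109 ≈ 0.23053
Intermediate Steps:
G = 16727
(-28815 + G)/(-24317 - 28119) = (-28815 + 16727)/(-24317 - 28119) = -12088/(-52436) = -12088*(-1/52436) = 3022/13109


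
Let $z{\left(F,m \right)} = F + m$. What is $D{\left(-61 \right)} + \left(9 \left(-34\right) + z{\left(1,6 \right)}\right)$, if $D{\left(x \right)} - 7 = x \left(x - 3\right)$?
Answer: $3612$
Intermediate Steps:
$D{\left(x \right)} = 7 + x \left(-3 + x\right)$ ($D{\left(x \right)} = 7 + x \left(x - 3\right) = 7 + x \left(-3 + x\right)$)
$D{\left(-61 \right)} + \left(9 \left(-34\right) + z{\left(1,6 \right)}\right) = \left(7 + \left(-61\right)^{2} - -183\right) + \left(9 \left(-34\right) + \left(1 + 6\right)\right) = \left(7 + 3721 + 183\right) + \left(-306 + 7\right) = 3911 - 299 = 3612$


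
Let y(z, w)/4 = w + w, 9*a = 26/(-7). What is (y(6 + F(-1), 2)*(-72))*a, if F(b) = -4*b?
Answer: 3328/7 ≈ 475.43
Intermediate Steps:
a = -26/63 (a = (26/(-7))/9 = (26*(-⅐))/9 = (⅑)*(-26/7) = -26/63 ≈ -0.41270)
y(z, w) = 8*w (y(z, w) = 4*(w + w) = 4*(2*w) = 8*w)
(y(6 + F(-1), 2)*(-72))*a = ((8*2)*(-72))*(-26/63) = (16*(-72))*(-26/63) = -1152*(-26/63) = 3328/7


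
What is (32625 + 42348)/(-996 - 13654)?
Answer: -74973/14650 ≈ -5.1176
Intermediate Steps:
(32625 + 42348)/(-996 - 13654) = 74973/(-14650) = 74973*(-1/14650) = -74973/14650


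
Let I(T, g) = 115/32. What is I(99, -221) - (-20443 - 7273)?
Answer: 887027/32 ≈ 27720.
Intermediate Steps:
I(T, g) = 115/32 (I(T, g) = 115*(1/32) = 115/32)
I(99, -221) - (-20443 - 7273) = 115/32 - (-20443 - 7273) = 115/32 - 1*(-27716) = 115/32 + 27716 = 887027/32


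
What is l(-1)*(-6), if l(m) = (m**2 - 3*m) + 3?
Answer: -42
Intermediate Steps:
l(m) = 3 + m**2 - 3*m
l(-1)*(-6) = (3 + (-1)**2 - 3*(-1))*(-6) = (3 + 1 + 3)*(-6) = 7*(-6) = -42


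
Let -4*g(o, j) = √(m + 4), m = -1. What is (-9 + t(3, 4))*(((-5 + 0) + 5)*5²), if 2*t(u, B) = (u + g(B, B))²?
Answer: 0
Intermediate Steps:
g(o, j) = -√3/4 (g(o, j) = -√(-1 + 4)/4 = -√3/4)
t(u, B) = (u - √3/4)²/2
(-9 + t(3, 4))*(((-5 + 0) + 5)*5²) = (-9 + (-√3 + 4*3)²/32)*(((-5 + 0) + 5)*5²) = (-9 + (-√3 + 12)²/32)*((-5 + 5)*25) = (-9 + (12 - √3)²/32)*(0*25) = (-9 + (12 - √3)²/32)*0 = 0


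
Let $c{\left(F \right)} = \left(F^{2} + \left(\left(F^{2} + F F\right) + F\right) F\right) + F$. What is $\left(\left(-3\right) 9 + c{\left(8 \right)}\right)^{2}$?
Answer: $1283689$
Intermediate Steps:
$c{\left(F \right)} = F + F^{2} + F \left(F + 2 F^{2}\right)$ ($c{\left(F \right)} = \left(F^{2} + \left(\left(F^{2} + F^{2}\right) + F\right) F\right) + F = \left(F^{2} + \left(2 F^{2} + F\right) F\right) + F = \left(F^{2} + \left(F + 2 F^{2}\right) F\right) + F = \left(F^{2} + F \left(F + 2 F^{2}\right)\right) + F = F + F^{2} + F \left(F + 2 F^{2}\right)$)
$\left(\left(-3\right) 9 + c{\left(8 \right)}\right)^{2} = \left(\left(-3\right) 9 + 8 \left(1 + 2 \cdot 8 + 2 \cdot 8^{2}\right)\right)^{2} = \left(-27 + 8 \left(1 + 16 + 2 \cdot 64\right)\right)^{2} = \left(-27 + 8 \left(1 + 16 + 128\right)\right)^{2} = \left(-27 + 8 \cdot 145\right)^{2} = \left(-27 + 1160\right)^{2} = 1133^{2} = 1283689$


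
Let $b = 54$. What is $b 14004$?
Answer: $756216$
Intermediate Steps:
$b 14004 = 54 \cdot 14004 = 756216$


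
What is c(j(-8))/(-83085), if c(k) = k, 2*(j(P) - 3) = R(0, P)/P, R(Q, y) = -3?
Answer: -17/443120 ≈ -3.8364e-5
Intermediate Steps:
j(P) = 3 - 3/(2*P) (j(P) = 3 + (-3/P)/2 = 3 - 3/(2*P))
c(j(-8))/(-83085) = (3 - 3/2/(-8))/(-83085) = (3 - 3/2*(-⅛))*(-1/83085) = (3 + 3/16)*(-1/83085) = (51/16)*(-1/83085) = -17/443120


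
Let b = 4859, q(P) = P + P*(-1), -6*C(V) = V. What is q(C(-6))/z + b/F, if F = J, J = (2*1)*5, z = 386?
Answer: 4859/10 ≈ 485.90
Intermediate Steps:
C(V) = -V/6
q(P) = 0 (q(P) = P - P = 0)
J = 10 (J = 2*5 = 10)
F = 10
q(C(-6))/z + b/F = 0/386 + 4859/10 = 0*(1/386) + 4859*(⅒) = 0 + 4859/10 = 4859/10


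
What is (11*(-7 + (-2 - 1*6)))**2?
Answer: 27225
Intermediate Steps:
(11*(-7 + (-2 - 1*6)))**2 = (11*(-7 + (-2 - 6)))**2 = (11*(-7 - 8))**2 = (11*(-15))**2 = (-165)**2 = 27225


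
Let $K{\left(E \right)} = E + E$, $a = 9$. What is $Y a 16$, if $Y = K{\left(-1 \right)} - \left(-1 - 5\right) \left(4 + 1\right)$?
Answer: $4032$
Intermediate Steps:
$K{\left(E \right)} = 2 E$
$Y = 28$ ($Y = 2 \left(-1\right) - \left(-1 - 5\right) \left(4 + 1\right) = -2 - \left(-1 - 5\right) 5 = -2 - \left(-6\right) 5 = -2 - -30 = -2 + 30 = 28$)
$Y a 16 = 28 \cdot 9 \cdot 16 = 252 \cdot 16 = 4032$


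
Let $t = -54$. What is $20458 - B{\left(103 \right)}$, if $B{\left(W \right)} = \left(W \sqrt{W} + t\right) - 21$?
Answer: $20533 - 103 \sqrt{103} \approx 19488.0$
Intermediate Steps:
$B{\left(W \right)} = -75 + W^{\frac{3}{2}}$ ($B{\left(W \right)} = \left(W \sqrt{W} - 54\right) - 21 = \left(W^{\frac{3}{2}} - 54\right) - 21 = \left(-54 + W^{\frac{3}{2}}\right) - 21 = -75 + W^{\frac{3}{2}}$)
$20458 - B{\left(103 \right)} = 20458 - \left(-75 + 103^{\frac{3}{2}}\right) = 20458 - \left(-75 + 103 \sqrt{103}\right) = 20458 + \left(75 - 103 \sqrt{103}\right) = 20533 - 103 \sqrt{103}$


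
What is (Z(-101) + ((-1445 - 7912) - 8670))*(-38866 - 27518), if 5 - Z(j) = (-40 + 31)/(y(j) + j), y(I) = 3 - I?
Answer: 1196173296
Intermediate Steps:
Z(j) = 8 (Z(j) = 5 - (-40 + 31)/((3 - j) + j) = 5 - (-9)/3 = 5 - 1*(-3) = 5 + 3 = 8)
(Z(-101) + ((-1445 - 7912) - 8670))*(-38866 - 27518) = (8 + ((-1445 - 7912) - 8670))*(-38866 - 27518) = (8 + (-9357 - 8670))*(-66384) = (8 - 18027)*(-66384) = -18019*(-66384) = 1196173296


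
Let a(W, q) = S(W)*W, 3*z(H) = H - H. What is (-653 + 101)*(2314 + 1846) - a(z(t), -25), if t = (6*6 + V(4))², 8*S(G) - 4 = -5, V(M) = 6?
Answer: -2296320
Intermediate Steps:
S(G) = -⅛ (S(G) = ½ + (⅛)*(-5) = ½ - 5/8 = -⅛)
t = 1764 (t = (6*6 + 6)² = (36 + 6)² = 42² = 1764)
z(H) = 0 (z(H) = (H - H)/3 = (⅓)*0 = 0)
a(W, q) = -W/8
(-653 + 101)*(2314 + 1846) - a(z(t), -25) = (-653 + 101)*(2314 + 1846) - (-1)*0/8 = -552*4160 - 1*0 = -2296320 + 0 = -2296320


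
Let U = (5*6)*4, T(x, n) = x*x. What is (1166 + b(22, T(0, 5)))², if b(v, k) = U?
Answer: 1653796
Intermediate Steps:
T(x, n) = x²
U = 120 (U = 30*4 = 120)
b(v, k) = 120
(1166 + b(22, T(0, 5)))² = (1166 + 120)² = 1286² = 1653796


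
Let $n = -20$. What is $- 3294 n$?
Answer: $65880$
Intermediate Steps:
$- 3294 n = \left(-3294\right) \left(-20\right) = 65880$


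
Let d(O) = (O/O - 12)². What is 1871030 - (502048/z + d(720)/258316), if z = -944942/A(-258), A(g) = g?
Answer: 228336529762531417/122046818836 ≈ 1.8709e+6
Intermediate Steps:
d(O) = 121 (d(O) = (1 - 12)² = (-11)² = 121)
z = 472471/129 (z = -944942/(-258) = -944942*(-1/258) = 472471/129 ≈ 3662.6)
1871030 - (502048/z + d(720)/258316) = 1871030 - (502048/(472471/129) + 121/258316) = 1871030 - (502048*(129/472471) + 121*(1/258316)) = 1871030 - (64764192/472471 + 121/258316) = 1871030 - 1*16729684189663/122046818836 = 1871030 - 16729684189663/122046818836 = 228336529762531417/122046818836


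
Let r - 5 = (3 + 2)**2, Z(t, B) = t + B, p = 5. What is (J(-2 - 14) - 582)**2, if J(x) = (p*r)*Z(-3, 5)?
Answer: 79524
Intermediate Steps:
Z(t, B) = B + t
r = 30 (r = 5 + (3 + 2)**2 = 5 + 5**2 = 5 + 25 = 30)
J(x) = 300 (J(x) = (5*30)*(5 - 3) = 150*2 = 300)
(J(-2 - 14) - 582)**2 = (300 - 582)**2 = (-282)**2 = 79524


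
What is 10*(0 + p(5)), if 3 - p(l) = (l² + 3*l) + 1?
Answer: -380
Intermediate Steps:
p(l) = 2 - l² - 3*l (p(l) = 3 - ((l² + 3*l) + 1) = 3 - (1 + l² + 3*l) = 3 + (-1 - l² - 3*l) = 2 - l² - 3*l)
10*(0 + p(5)) = 10*(0 + (2 - 1*5² - 3*5)) = 10*(0 + (2 - 1*25 - 15)) = 10*(0 + (2 - 25 - 15)) = 10*(0 - 38) = 10*(-38) = -380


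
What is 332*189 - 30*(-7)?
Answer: 62958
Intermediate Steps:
332*189 - 30*(-7) = 62748 + 210 = 62958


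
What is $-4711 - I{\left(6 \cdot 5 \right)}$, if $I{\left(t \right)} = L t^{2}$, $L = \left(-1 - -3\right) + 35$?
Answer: $-38011$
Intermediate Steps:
$L = 37$ ($L = \left(-1 + 3\right) + 35 = 2 + 35 = 37$)
$I{\left(t \right)} = 37 t^{2}$
$-4711 - I{\left(6 \cdot 5 \right)} = -4711 - 37 \left(6 \cdot 5\right)^{2} = -4711 - 37 \cdot 30^{2} = -4711 - 37 \cdot 900 = -4711 - 33300 = -38011$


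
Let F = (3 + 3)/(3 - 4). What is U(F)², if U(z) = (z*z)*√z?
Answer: -7776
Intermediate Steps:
F = -6 (F = 6/(-1) = 6*(-1) = -6)
U(z) = z^(5/2) (U(z) = z²*√z = z^(5/2))
U(F)² = ((-6)^(5/2))² = (36*I*√6)² = -7776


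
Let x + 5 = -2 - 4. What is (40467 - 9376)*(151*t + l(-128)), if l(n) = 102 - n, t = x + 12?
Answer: 11845671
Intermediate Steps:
x = -11 (x = -5 + (-2 - 4) = -5 - 6 = -11)
t = 1 (t = -11 + 12 = 1)
(40467 - 9376)*(151*t + l(-128)) = (40467 - 9376)*(151*1 + (102 - 1*(-128))) = 31091*(151 + (102 + 128)) = 31091*(151 + 230) = 31091*381 = 11845671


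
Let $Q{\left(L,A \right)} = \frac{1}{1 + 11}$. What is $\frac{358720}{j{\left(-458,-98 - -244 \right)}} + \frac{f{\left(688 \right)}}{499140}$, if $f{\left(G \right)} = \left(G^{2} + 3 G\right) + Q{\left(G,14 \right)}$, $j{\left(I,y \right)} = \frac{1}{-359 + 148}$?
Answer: $- \frac{453358394320703}{5989680} \approx -7.569 \cdot 10^{7}$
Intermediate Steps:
$j{\left(I,y \right)} = - \frac{1}{211}$ ($j{\left(I,y \right)} = \frac{1}{-211} = - \frac{1}{211}$)
$Q{\left(L,A \right)} = \frac{1}{12}$
$f{\left(G \right)} = \frac{1}{12} + G^{2} + 3 G$ ($f{\left(G \right)} = \left(G^{2} + 3 G\right) + \frac{1}{12} = \frac{1}{12} + G^{2} + 3 G$)
$\frac{358720}{j{\left(-458,-98 - -244 \right)}} + \frac{f{\left(688 \right)}}{499140} = \frac{358720}{- \frac{1}{211}} + \frac{\frac{1}{12} + 688^{2} + 3 \cdot 688}{499140} = 358720 \left(-211\right) + \left(\frac{1}{12} + 473344 + 2064\right) \frac{1}{499140} = -75689920 + \frac{5704897}{12} \cdot \frac{1}{499140} = -75689920 + \frac{5704897}{5989680} = - \frac{453358394320703}{5989680}$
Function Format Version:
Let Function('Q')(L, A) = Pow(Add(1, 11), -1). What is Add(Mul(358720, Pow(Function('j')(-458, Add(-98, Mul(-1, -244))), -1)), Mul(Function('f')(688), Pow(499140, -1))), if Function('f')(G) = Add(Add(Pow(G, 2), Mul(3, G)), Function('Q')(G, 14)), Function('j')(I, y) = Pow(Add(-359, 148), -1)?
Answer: Rational(-453358394320703, 5989680) ≈ -7.5690e+7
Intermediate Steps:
Function('j')(I, y) = Rational(-1, 211) (Function('j')(I, y) = Pow(-211, -1) = Rational(-1, 211))
Function('Q')(L, A) = Rational(1, 12) (Function('Q')(L, A) = Pow(12, -1) = Rational(1, 12))
Function('f')(G) = Add(Rational(1, 12), Pow(G, 2), Mul(3, G)) (Function('f')(G) = Add(Add(Pow(G, 2), Mul(3, G)), Rational(1, 12)) = Add(Rational(1, 12), Pow(G, 2), Mul(3, G)))
Add(Mul(358720, Pow(Function('j')(-458, Add(-98, Mul(-1, -244))), -1)), Mul(Function('f')(688), Pow(499140, -1))) = Add(Mul(358720, Pow(Rational(-1, 211), -1)), Mul(Add(Rational(1, 12), Pow(688, 2), Mul(3, 688)), Pow(499140, -1))) = Add(Mul(358720, -211), Mul(Add(Rational(1, 12), 473344, 2064), Rational(1, 499140))) = Add(-75689920, Mul(Rational(5704897, 12), Rational(1, 499140))) = Add(-75689920, Rational(5704897, 5989680)) = Rational(-453358394320703, 5989680)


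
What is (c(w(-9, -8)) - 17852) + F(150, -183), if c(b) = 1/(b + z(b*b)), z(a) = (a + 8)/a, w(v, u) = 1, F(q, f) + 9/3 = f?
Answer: -180379/10 ≈ -18038.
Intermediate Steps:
F(q, f) = -3 + f
z(a) = (8 + a)/a
c(b) = 1/(b + (8 + b²)/b²) (c(b) = 1/(b + (8 + b*b)/((b*b))) = 1/(b + (8 + b²)/(b²)) = 1/(b + (8 + b²)/b²))
(c(w(-9, -8)) - 17852) + F(150, -183) = (1²/(8 + 1² + 1³) - 17852) + (-3 - 183) = (1/(8 + 1 + 1) - 17852) - 186 = (1/10 - 17852) - 186 = (1*(⅒) - 17852) - 186 = (⅒ - 17852) - 186 = -178519/10 - 186 = -180379/10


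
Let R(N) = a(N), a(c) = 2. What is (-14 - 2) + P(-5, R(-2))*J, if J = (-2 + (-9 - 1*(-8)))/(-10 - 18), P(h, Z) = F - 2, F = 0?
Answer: -227/14 ≈ -16.214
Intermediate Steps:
R(N) = 2
P(h, Z) = -2 (P(h, Z) = 0 - 2 = -2)
J = 3/28 (J = (-2 + (-9 + 8))/(-28) = (-2 - 1)*(-1/28) = -3*(-1/28) = 3/28 ≈ 0.10714)
(-14 - 2) + P(-5, R(-2))*J = (-14 - 2) - 2*3/28 = -16 - 3/14 = -227/14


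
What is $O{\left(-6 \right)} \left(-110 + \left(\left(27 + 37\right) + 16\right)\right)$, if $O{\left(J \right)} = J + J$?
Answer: $360$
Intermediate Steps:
$O{\left(J \right)} = 2 J$
$O{\left(-6 \right)} \left(-110 + \left(\left(27 + 37\right) + 16\right)\right) = 2 \left(-6\right) \left(-110 + \left(\left(27 + 37\right) + 16\right)\right) = - 12 \left(-110 + \left(64 + 16\right)\right) = - 12 \left(-110 + 80\right) = \left(-12\right) \left(-30\right) = 360$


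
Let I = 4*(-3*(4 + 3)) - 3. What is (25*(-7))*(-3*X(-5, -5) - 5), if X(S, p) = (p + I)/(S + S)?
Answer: 5705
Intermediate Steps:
I = -87 (I = 4*(-3*7) - 3 = 4*(-21) - 3 = -84 - 3 = -87)
X(S, p) = (-87 + p)/(2*S) (X(S, p) = (p - 87)/(S + S) = (-87 + p)/((2*S)) = (-87 + p)*(1/(2*S)) = (-87 + p)/(2*S))
(25*(-7))*(-3*X(-5, -5) - 5) = (25*(-7))*(-3*(-87 - 5)/(2*(-5)) - 5) = -175*(-3*(-1)*(-92)/(2*5) - 5) = -175*(-3*46/5 - 5) = -175*(-138/5 - 5) = -175*(-163/5) = 5705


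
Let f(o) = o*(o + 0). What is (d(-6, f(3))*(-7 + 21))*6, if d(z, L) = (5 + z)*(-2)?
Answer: 168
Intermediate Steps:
f(o) = o² (f(o) = o*o = o²)
d(z, L) = -10 - 2*z
(d(-6, f(3))*(-7 + 21))*6 = ((-10 - 2*(-6))*(-7 + 21))*6 = ((-10 + 12)*14)*6 = (2*14)*6 = 28*6 = 168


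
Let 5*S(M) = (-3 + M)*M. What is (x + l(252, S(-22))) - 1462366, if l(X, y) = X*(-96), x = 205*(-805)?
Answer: -1651583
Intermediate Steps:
x = -165025
S(M) = M*(-3 + M)/5 (S(M) = ((-3 + M)*M)/5 = (M*(-3 + M))/5 = M*(-3 + M)/5)
l(X, y) = -96*X
(x + l(252, S(-22))) - 1462366 = (-165025 - 96*252) - 1462366 = (-165025 - 24192) - 1462366 = -189217 - 1462366 = -1651583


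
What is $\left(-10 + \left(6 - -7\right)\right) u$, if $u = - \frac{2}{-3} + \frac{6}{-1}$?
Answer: $-16$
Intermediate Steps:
$u = - \frac{16}{3}$ ($u = \left(-2\right) \left(- \frac{1}{3}\right) + 6 \left(-1\right) = \frac{2}{3} - 6 = - \frac{16}{3} \approx -5.3333$)
$\left(-10 + \left(6 - -7\right)\right) u = \left(-10 + \left(6 - -7\right)\right) \left(- \frac{16}{3}\right) = \left(-10 + \left(6 + 7\right)\right) \left(- \frac{16}{3}\right) = \left(-10 + 13\right) \left(- \frac{16}{3}\right) = 3 \left(- \frac{16}{3}\right) = -16$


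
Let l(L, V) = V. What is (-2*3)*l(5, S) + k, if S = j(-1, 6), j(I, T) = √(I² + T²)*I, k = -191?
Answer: -191 + 6*√37 ≈ -154.50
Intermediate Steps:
j(I, T) = I*√(I² + T²)
S = -√37 (S = -√((-1)² + 6²) = -√(1 + 36) = -√37 ≈ -6.0828)
(-2*3)*l(5, S) + k = (-2*3)*(-√37) - 191 = -(-6)*√37 - 191 = 6*√37 - 191 = -191 + 6*√37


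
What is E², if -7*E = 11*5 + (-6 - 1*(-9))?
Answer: 3364/49 ≈ 68.653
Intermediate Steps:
E = -58/7 (E = -(11*5 + (-6 - 1*(-9)))/7 = -(55 + (-6 + 9))/7 = -(55 + 3)/7 = -⅐*58 = -58/7 ≈ -8.2857)
E² = (-58/7)² = 3364/49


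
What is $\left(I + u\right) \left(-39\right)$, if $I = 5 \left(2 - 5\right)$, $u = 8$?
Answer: $273$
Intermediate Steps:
$I = -15$ ($I = 5 \left(-3\right) = -15$)
$\left(I + u\right) \left(-39\right) = \left(-15 + 8\right) \left(-39\right) = \left(-7\right) \left(-39\right) = 273$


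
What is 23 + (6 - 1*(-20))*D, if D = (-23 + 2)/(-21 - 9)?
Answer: 206/5 ≈ 41.200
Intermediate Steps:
D = 7/10 (D = -21/(-30) = -21*(-1/30) = 7/10 ≈ 0.70000)
23 + (6 - 1*(-20))*D = 23 + (6 - 1*(-20))*(7/10) = 23 + (6 + 20)*(7/10) = 23 + 26*(7/10) = 23 + 91/5 = 206/5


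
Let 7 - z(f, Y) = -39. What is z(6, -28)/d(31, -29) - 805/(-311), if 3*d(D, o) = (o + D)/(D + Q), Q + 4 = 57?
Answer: 1803361/311 ≈ 5798.6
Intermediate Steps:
Q = 53 (Q = -4 + 57 = 53)
z(f, Y) = 46 (z(f, Y) = 7 - 1*(-39) = 7 + 39 = 46)
d(D, o) = (D + o)/(3*(53 + D)) (d(D, o) = ((o + D)/(D + 53))/3 = ((D + o)/(53 + D))/3 = (D + o)/(3*(53 + D)))
z(6, -28)/d(31, -29) - 805/(-311) = 46/(((31 - 29)/(3*(53 + 31)))) - 805/(-311) = 46/(((⅓)*2/84)) - 805*(-1/311) = 46/(((⅓)*(1/84)*2)) + 805/311 = 46/(1/126) + 805/311 = 46*126 + 805/311 = 5796 + 805/311 = 1803361/311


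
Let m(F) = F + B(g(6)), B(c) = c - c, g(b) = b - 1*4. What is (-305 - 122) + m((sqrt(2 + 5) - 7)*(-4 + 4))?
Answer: -427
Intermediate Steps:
g(b) = -4 + b (g(b) = b - 4 = -4 + b)
B(c) = 0
m(F) = F (m(F) = F + 0 = F)
(-305 - 122) + m((sqrt(2 + 5) - 7)*(-4 + 4)) = (-305 - 122) + (sqrt(2 + 5) - 7)*(-4 + 4) = -427 + (sqrt(7) - 7)*0 = -427 + (-7 + sqrt(7))*0 = -427 + 0 = -427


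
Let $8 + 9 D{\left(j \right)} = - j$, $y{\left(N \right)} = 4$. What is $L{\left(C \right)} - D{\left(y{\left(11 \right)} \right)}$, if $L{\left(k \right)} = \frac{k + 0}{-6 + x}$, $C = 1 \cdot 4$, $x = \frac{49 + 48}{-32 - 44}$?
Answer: $\frac{1300}{1659} \approx 0.7836$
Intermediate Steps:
$x = - \frac{97}{76}$ ($x = \frac{97}{-76} = 97 \left(- \frac{1}{76}\right) = - \frac{97}{76} \approx -1.2763$)
$D{\left(j \right)} = - \frac{8}{9} - \frac{j}{9}$ ($D{\left(j \right)} = - \frac{8}{9} + \frac{\left(-1\right) j}{9} = - \frac{8}{9} - \frac{j}{9}$)
$C = 4$
$L{\left(k \right)} = - \frac{76 k}{553}$ ($L{\left(k \right)} = \frac{k + 0}{-6 - \frac{97}{76}} = \frac{k}{- \frac{553}{76}} = k \left(- \frac{76}{553}\right) = - \frac{76 k}{553}$)
$L{\left(C \right)} - D{\left(y{\left(11 \right)} \right)} = \left(- \frac{76}{553}\right) 4 - \left(- \frac{8}{9} - \frac{4}{9}\right) = - \frac{304}{553} - \left(- \frac{8}{9} - \frac{4}{9}\right) = - \frac{304}{553} - - \frac{4}{3} = - \frac{304}{553} + \frac{4}{3} = \frac{1300}{1659}$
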